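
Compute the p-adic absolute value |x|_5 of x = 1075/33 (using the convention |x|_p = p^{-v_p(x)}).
|1075/33|_5 = 1/25

Step 1 — compute v_5(x) by factoring powers of 5 out of the numerator and denominator: v_5(1075/33) = 2. Step 2 — apply |x|_p = p^{-v_p(x)} = 5^{-2} = 1/25.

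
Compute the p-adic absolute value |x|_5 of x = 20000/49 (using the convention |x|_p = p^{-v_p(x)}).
|20000/49|_5 = 1/625

Step 1 — compute v_5(x) by factoring powers of 5 out of the numerator and denominator: v_5(20000/49) = 4. Step 2 — apply |x|_p = p^{-v_p(x)} = 5^{-4} = 1/625.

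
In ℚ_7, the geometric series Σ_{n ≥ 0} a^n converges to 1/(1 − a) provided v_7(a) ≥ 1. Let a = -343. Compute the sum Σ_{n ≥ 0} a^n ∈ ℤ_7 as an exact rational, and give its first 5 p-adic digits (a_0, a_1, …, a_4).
Σ a^n = 1/(1 − a) = 1/344;  first 5 digits = (1, 0, 0, 6, 6)

v_7(a) = 3 ≥ 1, so the series converges in ℤ_7 to 1/(1 − a) = 1/(1 − (-343)) = 1/344. Expand this rational in ℤ_7: compute digits iteratively via d_i = x_i mod 7, x_{i+1} = (x_i − d_i)/7. The first 5 digits are (1, 0, 0, 6, 6).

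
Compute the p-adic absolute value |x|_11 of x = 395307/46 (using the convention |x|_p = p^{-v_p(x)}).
|395307/46|_11 = 1/14641

Step 1 — compute v_11(x) by factoring powers of 11 out of the numerator and denominator: v_11(395307/46) = 4. Step 2 — apply |x|_p = p^{-v_p(x)} = 11^{-4} = 1/14641.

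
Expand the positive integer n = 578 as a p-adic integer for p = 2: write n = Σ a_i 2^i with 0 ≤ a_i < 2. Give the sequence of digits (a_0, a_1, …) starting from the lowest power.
(a_0, a_1, …) = (0, 1, 0, 0, 0, 0, 1, 0, 0, 1)

Repeated division by 2 gives the digits low-to-high: 578 = 1·2^1 + 1·2^6 + 1·2^9. Digit sequence: (0, 1, 0, 0, 0, 0, 1, 0, 0, 1).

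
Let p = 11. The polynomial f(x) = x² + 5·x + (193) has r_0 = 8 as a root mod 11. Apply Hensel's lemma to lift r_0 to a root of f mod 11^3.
r_2 = 547 (mod 1331)

Hensel: r_{i+1} = r_i − f(r_i)·(f′(r_i))^{-1} mod 11^{i+2}, f′(x) = 2x + 5. Iterate:
  r_0 = 8 (mod 11)
  r_1 = 63 (mod 121)
  r_2 = 547 (mod 1331)
Final: r = 547 satisfies f(r) ≡ 0 mod 11^3.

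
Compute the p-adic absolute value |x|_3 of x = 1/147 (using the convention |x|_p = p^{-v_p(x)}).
|1/147|_3 = 3

Step 1 — compute v_3(x) by factoring powers of 3 out of the numerator and denominator: v_3(1/147) = -1. Step 2 — apply |x|_p = p^{-v_p(x)} = 3^{1} = 3.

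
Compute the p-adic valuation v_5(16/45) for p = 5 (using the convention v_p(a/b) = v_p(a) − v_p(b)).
v_5(16/45) = -1

Factor powers of 5 from the numerator and denominator of the reduced fraction: 16 = 5^0 · 16 and 45 = 5^1 · 9. Apply v_p(a/b) = v_p(a) − v_p(b): v_5(16/45) = 0 − 1 = -1.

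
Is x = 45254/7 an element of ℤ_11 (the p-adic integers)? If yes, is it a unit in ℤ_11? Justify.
x ∈ ℤ_11 but not a unit; v_11(x) = 3 > 0

ℤ_11 = {x ∈ ℚ_11 : v_11(x) ≥ 0} and ℤ_11^× = {x ∈ ℤ_11 : v_11(x) = 0}. Here v_11(45254/7) = v_11(num) − v_11(den) = 3; compare against these criteria.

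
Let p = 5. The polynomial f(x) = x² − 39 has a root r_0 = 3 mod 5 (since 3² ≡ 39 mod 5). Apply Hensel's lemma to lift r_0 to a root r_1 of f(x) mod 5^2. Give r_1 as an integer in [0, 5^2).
r_1 = 8 (mod 25)

Hensel's recurrence: r_{i+1} = r_i − f(r_i)·(f′(r_i))^{-1} mod 5^{i+2}, with f′(x) = 2x. Iterate:
  r_0 = 3 (mod 5)
  r_1 = 8 (mod 25)
Final: r_1 = 8, and one checks f(r_1) ≡ 0 mod 5^2.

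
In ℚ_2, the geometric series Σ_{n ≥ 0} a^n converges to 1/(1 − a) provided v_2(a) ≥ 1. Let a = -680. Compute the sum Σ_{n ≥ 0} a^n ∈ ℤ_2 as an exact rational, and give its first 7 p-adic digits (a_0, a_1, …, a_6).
Σ a^n = 1/(1 − a) = 1/681;  first 7 digits = (1, 0, 0, 1, 1, 0, 0)

v_2(a) = 3 ≥ 1, so the series converges in ℤ_2 to 1/(1 − a) = 1/(1 − (-680)) = 1/681. Expand this rational in ℤ_2: compute digits iteratively via d_i = x_i mod 2, x_{i+1} = (x_i − d_i)/2. The first 7 digits are (1, 0, 0, 1, 1, 0, 0).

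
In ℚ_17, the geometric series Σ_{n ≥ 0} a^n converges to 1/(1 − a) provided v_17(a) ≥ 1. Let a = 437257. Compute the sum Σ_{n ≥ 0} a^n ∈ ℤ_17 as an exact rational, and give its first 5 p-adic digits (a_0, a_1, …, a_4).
Σ a^n = 1/(1 − a) = -1/437256;  first 5 digits = (1, 0, 0, 4, 5)

v_17(a) = 3 ≥ 1, so the series converges in ℤ_17 to 1/(1 − a) = 1/(1 − 437257) = -1/437256. Expand this rational in ℤ_17: compute digits iteratively via d_i = x_i mod 17, x_{i+1} = (x_i − d_i)/17. The first 5 digits are (1, 0, 0, 4, 5).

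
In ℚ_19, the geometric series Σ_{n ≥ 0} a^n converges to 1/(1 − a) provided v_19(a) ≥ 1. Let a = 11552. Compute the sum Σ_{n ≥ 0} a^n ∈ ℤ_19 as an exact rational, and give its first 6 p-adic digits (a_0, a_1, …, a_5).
Σ a^n = 1/(1 − a) = -1/11551;  first 6 digits = (1, 0, 13, 1, 17, 15)

v_19(a) = 2 ≥ 1, so the series converges in ℤ_19 to 1/(1 − a) = 1/(1 − 11552) = -1/11551. Expand this rational in ℤ_19: compute digits iteratively via d_i = x_i mod 19, x_{i+1} = (x_i − d_i)/19. The first 6 digits are (1, 0, 13, 1, 17, 15).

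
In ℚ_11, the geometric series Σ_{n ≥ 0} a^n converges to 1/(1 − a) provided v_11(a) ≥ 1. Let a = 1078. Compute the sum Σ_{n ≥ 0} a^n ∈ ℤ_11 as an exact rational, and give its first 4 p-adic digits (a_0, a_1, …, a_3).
Σ a^n = 1/(1 − a) = -1/1077;  first 4 digits = (1, 10, 9, 3)

v_11(a) = 1 ≥ 1, so the series converges in ℤ_11 to 1/(1 − a) = 1/(1 − 1078) = -1/1077. Expand this rational in ℤ_11: compute digits iteratively via d_i = x_i mod 11, x_{i+1} = (x_i − d_i)/11. The first 4 digits are (1, 10, 9, 3).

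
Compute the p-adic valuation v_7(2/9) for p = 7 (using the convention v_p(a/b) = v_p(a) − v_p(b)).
v_7(2/9) = 0

Factor powers of 7 from the numerator and denominator of the reduced fraction: 2 = 7^0 · 2 and 9 = 7^0 · 9. Apply v_p(a/b) = v_p(a) − v_p(b): v_7(2/9) = 0 − 0 = 0.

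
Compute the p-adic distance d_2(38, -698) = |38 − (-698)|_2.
d_2(38, -698) = 1/32

Step 1 — x − y = 38 − (-698) = 736. Step 2 — v_2(736) = 5 (factor: 736 = (2^5 · 23); the sign does not affect v_p). Step 3 — |x − y|_2 = 2^{-5} = 1/32.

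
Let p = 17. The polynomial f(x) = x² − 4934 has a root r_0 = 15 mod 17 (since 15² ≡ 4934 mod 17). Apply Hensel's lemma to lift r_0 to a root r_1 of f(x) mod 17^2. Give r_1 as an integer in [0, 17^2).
r_1 = 66 (mod 289)

Hensel's recurrence: r_{i+1} = r_i − f(r_i)·(f′(r_i))^{-1} mod 17^{i+2}, with f′(x) = 2x. Iterate:
  r_0 = 15 (mod 17)
  r_1 = 66 (mod 289)
Final: r_1 = 66, and one checks f(r_1) ≡ 0 mod 17^2.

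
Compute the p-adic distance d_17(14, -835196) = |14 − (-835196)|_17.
d_17(14, -835196) = 1/83521

Step 1 — x − y = 14 − (-835196) = 835210. Step 2 — v_17(835210) = 4 (factor: 835210 = (17^4 · 10); the sign does not affect v_p). Step 3 — |x − y|_17 = 17^{-4} = 1/83521.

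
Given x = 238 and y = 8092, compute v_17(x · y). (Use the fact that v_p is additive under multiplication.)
v_17(1925896) = 3

v_p(x) = 1 (factor: 238 = 17^1 · 14); v_p(y) = 2 (factor: 8092 = 17^2 · 28). Additivity: v_p(xy) = v_p(x) + v_p(y) = 1 + 2 = 3. (Direct check: xy = 1925896 = 17^3 · (392).)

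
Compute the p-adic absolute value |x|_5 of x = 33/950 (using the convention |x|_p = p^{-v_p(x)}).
|33/950|_5 = 25

Step 1 — compute v_5(x) by factoring powers of 5 out of the numerator and denominator: v_5(33/950) = -2. Step 2 — apply |x|_p = p^{-v_p(x)} = 5^{2} = 25.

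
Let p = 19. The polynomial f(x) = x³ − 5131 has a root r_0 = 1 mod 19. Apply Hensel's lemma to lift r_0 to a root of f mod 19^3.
r_2 = 6404 (mod 6859)

Hensel: r_{i+1} = r_i − f(r_i)/f′(r_i) mod 19^{i+2}, where f′(x) = 3x². Iterate:
  r_0 = 1 (mod 19)
  r_1 = 267 (mod 361)
  r_2 = 6404 (mod 6859)
Final: r = 6404 with f(r) ≡ 0 mod 19^3.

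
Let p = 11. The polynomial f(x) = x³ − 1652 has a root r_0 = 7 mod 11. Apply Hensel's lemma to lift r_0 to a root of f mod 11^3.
r_2 = 788 (mod 1331)

Hensel: r_{i+1} = r_i − f(r_i)/f′(r_i) mod 11^{i+2}, where f′(x) = 3x². Iterate:
  r_0 = 7 (mod 11)
  r_1 = 62 (mod 121)
  r_2 = 788 (mod 1331)
Final: r = 788 with f(r) ≡ 0 mod 11^3.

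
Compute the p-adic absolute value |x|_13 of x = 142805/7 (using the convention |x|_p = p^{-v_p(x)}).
|142805/7|_13 = 1/28561

Step 1 — compute v_13(x) by factoring powers of 13 out of the numerator and denominator: v_13(142805/7) = 4. Step 2 — apply |x|_p = p^{-v_p(x)} = 13^{-4} = 1/28561.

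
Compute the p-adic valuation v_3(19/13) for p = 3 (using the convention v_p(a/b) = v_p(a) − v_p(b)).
v_3(19/13) = 0

Factor powers of 3 from the numerator and denominator of the reduced fraction: 19 = 3^0 · 19 and 13 = 3^0 · 13. Apply v_p(a/b) = v_p(a) − v_p(b): v_3(19/13) = 0 − 0 = 0.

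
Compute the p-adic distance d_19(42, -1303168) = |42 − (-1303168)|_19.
d_19(42, -1303168) = 1/130321

Step 1 — x − y = 42 − (-1303168) = 1303210. Step 2 — v_19(1303210) = 4 (factor: 1303210 = (19^4 · 10); the sign does not affect v_p). Step 3 — |x − y|_19 = 19^{-4} = 1/130321.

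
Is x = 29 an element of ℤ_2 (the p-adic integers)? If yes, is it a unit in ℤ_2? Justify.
x ∈ ℤ_2^× (unit); v_2(x) = 0

ℤ_2 = {x ∈ ℚ_2 : v_2(x) ≥ 0} and ℤ_2^× = {x ∈ ℤ_2 : v_2(x) = 0}. Here v_2(29) = v_2(num) − v_2(den) = 0; compare against these criteria.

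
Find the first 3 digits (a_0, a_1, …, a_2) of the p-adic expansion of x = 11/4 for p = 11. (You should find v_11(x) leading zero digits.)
(a_0, …, a_2) = (0, 3, 8)

v_11(11/4) = 1, so a_0 = ... = a_0 = 0. Factor out: x = 11^1 · u with u = 1/4 a unit in ℤ_11. Expand u iteratively via a_{v+i} = u_i mod 11, u_{i+1} = (u_i − a_{v+i})/11:
  u_0 = 1/4;  a_1 = 3;  u_1 = (u_0 − 3)/11 = -1/4
  u_1 = -1/4;  a_2 = 8;  u_2 = (u_1 − 8)/11 = -3/4
Digits: (0, 3, 8).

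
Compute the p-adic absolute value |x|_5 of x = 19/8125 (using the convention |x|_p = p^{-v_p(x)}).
|19/8125|_5 = 625

Step 1 — compute v_5(x) by factoring powers of 5 out of the numerator and denominator: v_5(19/8125) = -4. Step 2 — apply |x|_p = p^{-v_p(x)} = 5^{4} = 625.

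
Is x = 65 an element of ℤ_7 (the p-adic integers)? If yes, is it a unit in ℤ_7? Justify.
x ∈ ℤ_7^× (unit); v_7(x) = 0

ℤ_7 = {x ∈ ℚ_7 : v_7(x) ≥ 0} and ℤ_7^× = {x ∈ ℤ_7 : v_7(x) = 0}. Here v_7(65) = v_7(num) − v_7(den) = 0; compare against these criteria.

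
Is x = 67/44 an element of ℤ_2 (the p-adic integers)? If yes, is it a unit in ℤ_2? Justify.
x ∉ ℤ_2 (v_2(x) = -2 < 0)

ℤ_2 = {x ∈ ℚ_2 : v_2(x) ≥ 0} and ℤ_2^× = {x ∈ ℤ_2 : v_2(x) = 0}. Here v_2(67/44) = v_2(num) − v_2(den) = -2; compare against these criteria.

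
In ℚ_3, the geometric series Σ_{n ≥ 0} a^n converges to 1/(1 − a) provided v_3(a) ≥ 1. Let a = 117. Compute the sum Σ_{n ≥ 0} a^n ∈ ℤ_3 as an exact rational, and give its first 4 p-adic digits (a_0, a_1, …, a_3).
Σ a^n = 1/(1 − a) = -1/116;  first 4 digits = (1, 0, 1, 1)

v_3(a) = 2 ≥ 1, so the series converges in ℤ_3 to 1/(1 − a) = 1/(1 − 117) = -1/116. Expand this rational in ℤ_3: compute digits iteratively via d_i = x_i mod 3, x_{i+1} = (x_i − d_i)/3. The first 4 digits are (1, 0, 1, 1).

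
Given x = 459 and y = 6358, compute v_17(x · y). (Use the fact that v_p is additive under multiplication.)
v_17(2918322) = 3

v_p(x) = 1 (factor: 459 = 17^1 · 27); v_p(y) = 2 (factor: 6358 = 17^2 · 22). Additivity: v_p(xy) = v_p(x) + v_p(y) = 1 + 2 = 3. (Direct check: xy = 2918322 = 17^3 · (594).)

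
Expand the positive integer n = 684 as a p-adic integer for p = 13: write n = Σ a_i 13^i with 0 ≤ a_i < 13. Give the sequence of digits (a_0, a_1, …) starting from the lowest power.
(a_0, a_1, …) = (8, 0, 4)

Repeated division by 13 gives the digits low-to-high: 684 = 8 + 4·13^2. Digit sequence: (8, 0, 4).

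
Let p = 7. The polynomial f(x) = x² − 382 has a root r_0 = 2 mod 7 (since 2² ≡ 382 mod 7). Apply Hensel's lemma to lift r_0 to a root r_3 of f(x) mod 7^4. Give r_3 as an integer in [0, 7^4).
r_3 = 72 (mod 2401)

Hensel's recurrence: r_{i+1} = r_i − f(r_i)·(f′(r_i))^{-1} mod 7^{i+2}, with f′(x) = 2x. Iterate:
  r_0 = 2 (mod 7)
  r_1 = 23 (mod 49)
  r_2 = 72 (mod 343)
  r_3 = 72 (mod 2401)
Final: r_3 = 72, and one checks f(r_3) ≡ 0 mod 7^4.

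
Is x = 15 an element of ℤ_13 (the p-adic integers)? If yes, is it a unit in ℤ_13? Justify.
x ∈ ℤ_13^× (unit); v_13(x) = 0

ℤ_13 = {x ∈ ℚ_13 : v_13(x) ≥ 0} and ℤ_13^× = {x ∈ ℤ_13 : v_13(x) = 0}. Here v_13(15) = v_13(num) − v_13(den) = 0; compare against these criteria.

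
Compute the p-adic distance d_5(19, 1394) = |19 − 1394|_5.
d_5(19, 1394) = 1/125

Step 1 — x − y = 19 − 1394 = -1375. Step 2 — v_5(-1375) = 3 (factor: -1375 = −(5^3 · 11); the sign does not affect v_p). Step 3 — |x − y|_5 = 5^{-3} = 1/125.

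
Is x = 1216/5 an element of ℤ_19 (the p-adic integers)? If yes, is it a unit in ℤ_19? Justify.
x ∈ ℤ_19 but not a unit; v_19(x) = 1 > 0

ℤ_19 = {x ∈ ℚ_19 : v_19(x) ≥ 0} and ℤ_19^× = {x ∈ ℤ_19 : v_19(x) = 0}. Here v_19(1216/5) = v_19(num) − v_19(den) = 1; compare against these criteria.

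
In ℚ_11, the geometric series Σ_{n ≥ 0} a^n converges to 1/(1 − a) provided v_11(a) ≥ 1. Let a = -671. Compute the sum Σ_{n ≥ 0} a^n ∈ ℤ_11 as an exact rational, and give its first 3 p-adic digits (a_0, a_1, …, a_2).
Σ a^n = 1/(1 − a) = 1/672;  first 3 digits = (1, 5, 8)

v_11(a) = 1 ≥ 1, so the series converges in ℤ_11 to 1/(1 − a) = 1/(1 − (-671)) = 1/672. Expand this rational in ℤ_11: compute digits iteratively via d_i = x_i mod 11, x_{i+1} = (x_i − d_i)/11. The first 3 digits are (1, 5, 8).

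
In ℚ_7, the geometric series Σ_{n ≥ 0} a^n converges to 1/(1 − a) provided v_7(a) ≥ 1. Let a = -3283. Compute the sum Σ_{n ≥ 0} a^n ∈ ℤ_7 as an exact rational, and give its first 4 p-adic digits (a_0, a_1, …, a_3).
Σ a^n = 1/(1 − a) = 1/3284;  first 4 digits = (1, 0, 3, 4)

v_7(a) = 2 ≥ 1, so the series converges in ℤ_7 to 1/(1 − a) = 1/(1 − (-3283)) = 1/3284. Expand this rational in ℤ_7: compute digits iteratively via d_i = x_i mod 7, x_{i+1} = (x_i − d_i)/7. The first 4 digits are (1, 0, 3, 4).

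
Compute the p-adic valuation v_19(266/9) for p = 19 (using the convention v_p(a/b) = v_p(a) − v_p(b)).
v_19(266/9) = 1

Factor powers of 19 from the numerator and denominator of the reduced fraction: 266 = 19^1 · 14 and 9 = 19^0 · 9. Apply v_p(a/b) = v_p(a) − v_p(b): v_19(266/9) = 1 − 0 = 1.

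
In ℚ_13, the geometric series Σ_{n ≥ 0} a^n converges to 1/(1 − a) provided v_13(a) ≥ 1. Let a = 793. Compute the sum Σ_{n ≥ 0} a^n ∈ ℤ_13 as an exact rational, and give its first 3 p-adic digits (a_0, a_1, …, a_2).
Σ a^n = 1/(1 − a) = -1/792;  first 3 digits = (1, 9, 7)

v_13(a) = 1 ≥ 1, so the series converges in ℤ_13 to 1/(1 − a) = 1/(1 − 793) = -1/792. Expand this rational in ℤ_13: compute digits iteratively via d_i = x_i mod 13, x_{i+1} = (x_i − d_i)/13. The first 3 digits are (1, 9, 7).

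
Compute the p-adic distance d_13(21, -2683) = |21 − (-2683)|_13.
d_13(21, -2683) = 1/169

Step 1 — x − y = 21 − (-2683) = 2704. Step 2 — v_13(2704) = 2 (factor: 2704 = (13^2 · 16); the sign does not affect v_p). Step 3 — |x − y|_13 = 13^{-2} = 1/169.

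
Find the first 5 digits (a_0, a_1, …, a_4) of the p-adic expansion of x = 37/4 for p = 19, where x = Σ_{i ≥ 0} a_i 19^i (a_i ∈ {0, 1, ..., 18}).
(a_0, …, a_4) = (14, 14, 4, 14, 4)

v_19(37/4) = 0 (numerator and denominator both coprime to 19), so x ∈ ℤ_19^×. Compute digits iteratively via a_i = x_i mod 19, x_{i+1} = (x_i − a_i)/19, with x_0 = x:
  x_0 = 37/4;  a_0 = 14;  x_1 = (x_0 − 14)/19 = -1/4
  x_1 = -1/4;  a_1 = 14;  x_2 = (x_1 − 14)/19 = -3/4
  x_2 = -3/4;  a_2 = 4;  x_3 = (x_2 − 4)/19 = -1/4
  x_3 = -1/4;  a_3 = 14;  x_4 = (x_3 − 14)/19 = -3/4
  x_4 = -3/4;  a_4 = 4;  x_5 = (x_4 − 4)/19 = -1/4
Digits: (14, 14, 4, 14, 4).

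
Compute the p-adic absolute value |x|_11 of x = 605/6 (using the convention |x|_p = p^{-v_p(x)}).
|605/6|_11 = 1/121

Step 1 — compute v_11(x) by factoring powers of 11 out of the numerator and denominator: v_11(605/6) = 2. Step 2 — apply |x|_p = p^{-v_p(x)} = 11^{-2} = 1/121.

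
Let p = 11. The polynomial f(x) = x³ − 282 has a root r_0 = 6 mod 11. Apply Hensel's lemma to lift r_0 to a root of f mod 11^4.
r_3 = 11952 (mod 14641)

Hensel: r_{i+1} = r_i − f(r_i)/f′(r_i) mod 11^{i+2}, where f′(x) = 3x². Iterate:
  r_0 = 6 (mod 11)
  r_1 = 94 (mod 121)
  r_2 = 1304 (mod 1331)
  r_3 = 11952 (mod 14641)
Final: r = 11952 with f(r) ≡ 0 mod 11^4.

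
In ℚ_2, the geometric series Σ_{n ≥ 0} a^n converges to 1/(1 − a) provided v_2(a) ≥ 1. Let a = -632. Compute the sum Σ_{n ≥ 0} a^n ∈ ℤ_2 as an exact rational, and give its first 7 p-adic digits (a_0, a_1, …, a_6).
Σ a^n = 1/(1 − a) = 1/633;  first 7 digits = (1, 0, 0, 1, 0, 0, 1)

v_2(a) = 3 ≥ 1, so the series converges in ℤ_2 to 1/(1 − a) = 1/(1 − (-632)) = 1/633. Expand this rational in ℤ_2: compute digits iteratively via d_i = x_i mod 2, x_{i+1} = (x_i − d_i)/2. The first 7 digits are (1, 0, 0, 1, 0, 0, 1).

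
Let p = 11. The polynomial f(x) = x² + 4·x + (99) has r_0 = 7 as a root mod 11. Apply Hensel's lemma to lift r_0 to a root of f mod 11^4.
r_3 = 6101 (mod 14641)

Hensel: r_{i+1} = r_i − f(r_i)·(f′(r_i))^{-1} mod 11^{i+2}, f′(x) = 2x + 4. Iterate:
  r_0 = 7 (mod 11)
  r_1 = 51 (mod 121)
  r_2 = 777 (mod 1331)
  r_3 = 6101 (mod 14641)
Final: r = 6101 satisfies f(r) ≡ 0 mod 11^4.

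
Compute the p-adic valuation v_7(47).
v_7(47) = 0

v_7(n) is the largest exponent k such that 7^k divides n. Factor out: 47 = 7^0 · 47. (Sign doesn't affect v_p.) So v_7(47) = 0.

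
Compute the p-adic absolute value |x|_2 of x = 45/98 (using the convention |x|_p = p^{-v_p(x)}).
|45/98|_2 = 2

Step 1 — compute v_2(x) by factoring powers of 2 out of the numerator and denominator: v_2(45/98) = -1. Step 2 — apply |x|_p = p^{-v_p(x)} = 2^{1} = 2.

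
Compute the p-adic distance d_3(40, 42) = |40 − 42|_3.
d_3(40, 42) = 1

Step 1 — x − y = 40 − 42 = -2. Step 2 — v_3(-2) = 0 (factor: -2 = −(3^0 · 2); the sign does not affect v_p). Step 3 — |x − y|_3 = 3^{0} = 1.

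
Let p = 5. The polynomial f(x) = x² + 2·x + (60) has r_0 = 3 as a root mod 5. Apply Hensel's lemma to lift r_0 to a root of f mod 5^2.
r_1 = 3 (mod 25)

Hensel: r_{i+1} = r_i − f(r_i)·(f′(r_i))^{-1} mod 5^{i+2}, f′(x) = 2x + 2. Iterate:
  r_0 = 3 (mod 5)
  r_1 = 3 (mod 25)
Final: r = 3 satisfies f(r) ≡ 0 mod 5^2.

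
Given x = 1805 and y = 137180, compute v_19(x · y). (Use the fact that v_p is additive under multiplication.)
v_19(247609900) = 5

v_p(x) = 2 (factor: 1805 = 19^2 · 5); v_p(y) = 3 (factor: 137180 = 19^3 · 20). Additivity: v_p(xy) = v_p(x) + v_p(y) = 2 + 3 = 5. (Direct check: xy = 247609900 = 19^5 · (100).)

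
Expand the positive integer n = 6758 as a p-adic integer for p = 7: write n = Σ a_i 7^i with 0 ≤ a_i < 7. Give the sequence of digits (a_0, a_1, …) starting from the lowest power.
(a_0, a_1, …) = (3, 6, 4, 5, 2)

Repeated division by 7 gives the digits low-to-high: 6758 = 3 + 6·7^1 + 4·7^2 + 5·7^3 + 2·7^4. Digit sequence: (3, 6, 4, 5, 2).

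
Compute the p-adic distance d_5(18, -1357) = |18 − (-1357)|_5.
d_5(18, -1357) = 1/125

Step 1 — x − y = 18 − (-1357) = 1375. Step 2 — v_5(1375) = 3 (factor: 1375 = (5^3 · 11); the sign does not affect v_p). Step 3 — |x − y|_5 = 5^{-3} = 1/125.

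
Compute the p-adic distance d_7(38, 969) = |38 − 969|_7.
d_7(38, 969) = 1/49

Step 1 — x − y = 38 − 969 = -931. Step 2 — v_7(-931) = 2 (factor: -931 = −(7^2 · 19); the sign does not affect v_p). Step 3 — |x − y|_7 = 7^{-2} = 1/49.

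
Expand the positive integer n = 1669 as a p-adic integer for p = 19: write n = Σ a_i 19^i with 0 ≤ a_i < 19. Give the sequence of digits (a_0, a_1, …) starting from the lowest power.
(a_0, a_1, …) = (16, 11, 4)

Repeated division by 19 gives the digits low-to-high: 1669 = 16 + 11·19^1 + 4·19^2. Digit sequence: (16, 11, 4).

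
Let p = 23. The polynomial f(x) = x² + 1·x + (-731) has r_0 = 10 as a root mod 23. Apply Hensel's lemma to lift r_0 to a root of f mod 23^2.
r_1 = 493 (mod 529)

Hensel: r_{i+1} = r_i − f(r_i)·(f′(r_i))^{-1} mod 23^{i+2}, f′(x) = 2x + 1. Iterate:
  r_0 = 10 (mod 23)
  r_1 = 493 (mod 529)
Final: r = 493 satisfies f(r) ≡ 0 mod 23^2.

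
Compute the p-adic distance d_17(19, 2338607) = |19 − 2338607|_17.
d_17(19, 2338607) = 1/83521

Step 1 — x − y = 19 − 2338607 = -2338588. Step 2 — v_17(-2338588) = 4 (factor: -2338588 = −(17^4 · 28); the sign does not affect v_p). Step 3 — |x − y|_17 = 17^{-4} = 1/83521.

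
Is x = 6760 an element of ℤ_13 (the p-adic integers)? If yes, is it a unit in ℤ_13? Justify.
x ∈ ℤ_13 but not a unit; v_13(x) = 2 > 0

ℤ_13 = {x ∈ ℚ_13 : v_13(x) ≥ 0} and ℤ_13^× = {x ∈ ℤ_13 : v_13(x) = 0}. Here v_13(6760) = v_13(num) − v_13(den) = 2; compare against these criteria.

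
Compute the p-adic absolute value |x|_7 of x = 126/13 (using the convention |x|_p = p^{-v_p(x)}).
|126/13|_7 = 1/7

Step 1 — compute v_7(x) by factoring powers of 7 out of the numerator and denominator: v_7(126/13) = 1. Step 2 — apply |x|_p = p^{-v_p(x)} = 7^{-1} = 1/7.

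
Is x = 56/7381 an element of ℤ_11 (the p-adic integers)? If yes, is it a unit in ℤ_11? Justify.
x ∉ ℤ_11 (v_11(x) = -2 < 0)

ℤ_11 = {x ∈ ℚ_11 : v_11(x) ≥ 0} and ℤ_11^× = {x ∈ ℤ_11 : v_11(x) = 0}. Here v_11(56/7381) = v_11(num) − v_11(den) = -2; compare against these criteria.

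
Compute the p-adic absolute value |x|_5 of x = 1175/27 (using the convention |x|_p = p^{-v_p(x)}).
|1175/27|_5 = 1/25

Step 1 — compute v_5(x) by factoring powers of 5 out of the numerator and denominator: v_5(1175/27) = 2. Step 2 — apply |x|_p = p^{-v_p(x)} = 5^{-2} = 1/25.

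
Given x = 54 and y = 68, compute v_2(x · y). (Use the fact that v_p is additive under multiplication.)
v_2(3672) = 3

v_p(x) = 1 (factor: 54 = 2^1 · 27); v_p(y) = 2 (factor: 68 = 2^2 · 17). Additivity: v_p(xy) = v_p(x) + v_p(y) = 1 + 2 = 3. (Direct check: xy = 3672 = 2^3 · (459).)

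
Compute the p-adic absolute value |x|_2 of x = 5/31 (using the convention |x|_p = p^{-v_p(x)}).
|5/31|_2 = 1

Step 1 — compute v_2(x) by factoring powers of 2 out of the numerator and denominator: v_2(5/31) = 0. Step 2 — apply |x|_p = p^{-v_p(x)} = 2^{0} = 1.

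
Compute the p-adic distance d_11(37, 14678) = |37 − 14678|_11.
d_11(37, 14678) = 1/14641

Step 1 — x − y = 37 − 14678 = -14641. Step 2 — v_11(-14641) = 4 (factor: -14641 = −(11^4 · 1); the sign does not affect v_p). Step 3 — |x − y|_11 = 11^{-4} = 1/14641.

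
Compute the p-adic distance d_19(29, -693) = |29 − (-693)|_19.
d_19(29, -693) = 1/361

Step 1 — x − y = 29 − (-693) = 722. Step 2 — v_19(722) = 2 (factor: 722 = (19^2 · 2); the sign does not affect v_p). Step 3 — |x − y|_19 = 19^{-2} = 1/361.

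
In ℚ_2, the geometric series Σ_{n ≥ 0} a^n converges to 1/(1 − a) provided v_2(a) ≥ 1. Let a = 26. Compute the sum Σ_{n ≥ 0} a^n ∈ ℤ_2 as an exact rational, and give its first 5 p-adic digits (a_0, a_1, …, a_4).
Σ a^n = 1/(1 − a) = -1/25;  first 5 digits = (1, 1, 1, 0, 1)

v_2(a) = 1 ≥ 1, so the series converges in ℤ_2 to 1/(1 − a) = 1/(1 − 26) = -1/25. Expand this rational in ℤ_2: compute digits iteratively via d_i = x_i mod 2, x_{i+1} = (x_i − d_i)/2. The first 5 digits are (1, 1, 1, 0, 1).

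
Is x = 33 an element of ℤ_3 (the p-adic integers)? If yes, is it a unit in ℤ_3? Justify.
x ∈ ℤ_3 but not a unit; v_3(x) = 1 > 0

ℤ_3 = {x ∈ ℚ_3 : v_3(x) ≥ 0} and ℤ_3^× = {x ∈ ℤ_3 : v_3(x) = 0}. Here v_3(33) = v_3(num) − v_3(den) = 1; compare against these criteria.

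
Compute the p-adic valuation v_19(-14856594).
v_19(-14856594) = 5

v_19(n) is the largest exponent k such that 19^k divides n. Factor out: -14856594 = -19^5 · 6. (Sign doesn't affect v_p.) So v_19(-14856594) = 5.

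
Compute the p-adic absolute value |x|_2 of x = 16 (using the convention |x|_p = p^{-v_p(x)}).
|16|_2 = 1/16

Step 1 — compute v_2(x) by factoring powers of 2 out of the numerator and denominator: v_2(16) = 4. Step 2 — apply |x|_p = p^{-v_p(x)} = 2^{-4} = 1/16.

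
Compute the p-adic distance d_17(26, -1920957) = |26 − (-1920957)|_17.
d_17(26, -1920957) = 1/83521

Step 1 — x − y = 26 − (-1920957) = 1920983. Step 2 — v_17(1920983) = 4 (factor: 1920983 = (17^4 · 23); the sign does not affect v_p). Step 3 — |x − y|_17 = 17^{-4} = 1/83521.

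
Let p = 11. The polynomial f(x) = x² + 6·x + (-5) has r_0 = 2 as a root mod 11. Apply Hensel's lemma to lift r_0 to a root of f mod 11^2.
r_1 = 13 (mod 121)

Hensel: r_{i+1} = r_i − f(r_i)·(f′(r_i))^{-1} mod 11^{i+2}, f′(x) = 2x + 6. Iterate:
  r_0 = 2 (mod 11)
  r_1 = 13 (mod 121)
Final: r = 13 satisfies f(r) ≡ 0 mod 11^2.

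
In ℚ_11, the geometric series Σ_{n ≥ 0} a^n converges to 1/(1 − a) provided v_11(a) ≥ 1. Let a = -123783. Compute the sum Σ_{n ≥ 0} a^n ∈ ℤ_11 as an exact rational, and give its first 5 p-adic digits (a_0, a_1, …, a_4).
Σ a^n = 1/(1 − a) = 1/123784;  first 5 digits = (1, 0, 0, 6, 2)

v_11(a) = 3 ≥ 1, so the series converges in ℤ_11 to 1/(1 − a) = 1/(1 − (-123783)) = 1/123784. Expand this rational in ℤ_11: compute digits iteratively via d_i = x_i mod 11, x_{i+1} = (x_i − d_i)/11. The first 5 digits are (1, 0, 0, 6, 2).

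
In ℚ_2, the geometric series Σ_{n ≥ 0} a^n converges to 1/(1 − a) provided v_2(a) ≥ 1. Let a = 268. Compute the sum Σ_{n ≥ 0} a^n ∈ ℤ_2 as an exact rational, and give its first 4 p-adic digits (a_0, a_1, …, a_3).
Σ a^n = 1/(1 − a) = -1/267;  first 4 digits = (1, 0, 1, 1)

v_2(a) = 2 ≥ 1, so the series converges in ℤ_2 to 1/(1 − a) = 1/(1 − 268) = -1/267. Expand this rational in ℤ_2: compute digits iteratively via d_i = x_i mod 2, x_{i+1} = (x_i − d_i)/2. The first 4 digits are (1, 0, 1, 1).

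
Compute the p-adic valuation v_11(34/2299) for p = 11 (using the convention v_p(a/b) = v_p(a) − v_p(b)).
v_11(34/2299) = -2

Factor powers of 11 from the numerator and denominator of the reduced fraction: 34 = 11^0 · 34 and 2299 = 11^2 · 19. Apply v_p(a/b) = v_p(a) − v_p(b): v_11(34/2299) = 0 − 2 = -2.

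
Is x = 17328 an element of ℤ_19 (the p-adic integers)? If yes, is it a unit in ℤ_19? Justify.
x ∈ ℤ_19 but not a unit; v_19(x) = 2 > 0

ℤ_19 = {x ∈ ℚ_19 : v_19(x) ≥ 0} and ℤ_19^× = {x ∈ ℤ_19 : v_19(x) = 0}. Here v_19(17328) = v_19(num) − v_19(den) = 2; compare against these criteria.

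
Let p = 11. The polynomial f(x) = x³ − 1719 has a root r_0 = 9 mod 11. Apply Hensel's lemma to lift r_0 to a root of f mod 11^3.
r_2 = 1241 (mod 1331)

Hensel: r_{i+1} = r_i − f(r_i)/f′(r_i) mod 11^{i+2}, where f′(x) = 3x². Iterate:
  r_0 = 9 (mod 11)
  r_1 = 31 (mod 121)
  r_2 = 1241 (mod 1331)
Final: r = 1241 with f(r) ≡ 0 mod 11^3.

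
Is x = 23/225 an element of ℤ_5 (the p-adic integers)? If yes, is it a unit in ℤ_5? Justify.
x ∉ ℤ_5 (v_5(x) = -2 < 0)

ℤ_5 = {x ∈ ℚ_5 : v_5(x) ≥ 0} and ℤ_5^× = {x ∈ ℤ_5 : v_5(x) = 0}. Here v_5(23/225) = v_5(num) − v_5(den) = -2; compare against these criteria.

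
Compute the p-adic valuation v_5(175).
v_5(175) = 2

v_5(n) is the largest exponent k such that 5^k divides n. Factor out: 175 = 5^2 · 7. (Sign doesn't affect v_p.) So v_5(175) = 2.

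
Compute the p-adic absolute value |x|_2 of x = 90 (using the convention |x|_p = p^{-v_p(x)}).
|90|_2 = 1/2

Step 1 — compute v_2(x) by factoring powers of 2 out of the numerator and denominator: v_2(90) = 1. Step 2 — apply |x|_p = p^{-v_p(x)} = 2^{-1} = 1/2.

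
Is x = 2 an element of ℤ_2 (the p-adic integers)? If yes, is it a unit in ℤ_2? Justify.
x ∈ ℤ_2 but not a unit; v_2(x) = 1 > 0

ℤ_2 = {x ∈ ℚ_2 : v_2(x) ≥ 0} and ℤ_2^× = {x ∈ ℤ_2 : v_2(x) = 0}. Here v_2(2) = v_2(num) − v_2(den) = 1; compare against these criteria.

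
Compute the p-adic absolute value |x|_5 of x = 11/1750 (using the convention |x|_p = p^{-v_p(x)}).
|11/1750|_5 = 125

Step 1 — compute v_5(x) by factoring powers of 5 out of the numerator and denominator: v_5(11/1750) = -3. Step 2 — apply |x|_p = p^{-v_p(x)} = 5^{3} = 125.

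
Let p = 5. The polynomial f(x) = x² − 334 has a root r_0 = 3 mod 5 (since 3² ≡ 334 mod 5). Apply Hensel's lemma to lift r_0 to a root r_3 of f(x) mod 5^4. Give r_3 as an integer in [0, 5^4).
r_3 = 578 (mod 625)

Hensel's recurrence: r_{i+1} = r_i − f(r_i)·(f′(r_i))^{-1} mod 5^{i+2}, with f′(x) = 2x. Iterate:
  r_0 = 3 (mod 5)
  r_1 = 3 (mod 25)
  r_2 = 78 (mod 125)
  r_3 = 578 (mod 625)
Final: r_3 = 578, and one checks f(r_3) ≡ 0 mod 5^4.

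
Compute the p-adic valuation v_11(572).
v_11(572) = 1

v_11(n) is the largest exponent k such that 11^k divides n. Factor out: 572 = 11^1 · 52. (Sign doesn't affect v_p.) So v_11(572) = 1.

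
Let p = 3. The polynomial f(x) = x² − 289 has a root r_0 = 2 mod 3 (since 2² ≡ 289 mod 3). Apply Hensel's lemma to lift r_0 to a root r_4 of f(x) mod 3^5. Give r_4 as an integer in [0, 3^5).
r_4 = 17 (mod 243)

Hensel's recurrence: r_{i+1} = r_i − f(r_i)·(f′(r_i))^{-1} mod 3^{i+2}, with f′(x) = 2x. Iterate:
  r_0 = 2 (mod 3)
  r_1 = 8 (mod 9)
  r_2 = 17 (mod 27)
  r_3 = 17 (mod 81)
  r_4 = 17 (mod 243)
Final: r_4 = 17, and one checks f(r_4) ≡ 0 mod 3^5.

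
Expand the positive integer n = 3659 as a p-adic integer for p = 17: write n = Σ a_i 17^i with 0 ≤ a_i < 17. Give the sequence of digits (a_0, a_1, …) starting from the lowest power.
(a_0, a_1, …) = (4, 11, 12)

Repeated division by 17 gives the digits low-to-high: 3659 = 4 + 11·17^1 + 12·17^2. Digit sequence: (4, 11, 12).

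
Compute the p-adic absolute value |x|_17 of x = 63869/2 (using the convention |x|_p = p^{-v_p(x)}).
|63869/2|_17 = 1/4913

Step 1 — compute v_17(x) by factoring powers of 17 out of the numerator and denominator: v_17(63869/2) = 3. Step 2 — apply |x|_p = p^{-v_p(x)} = 17^{-3} = 1/4913.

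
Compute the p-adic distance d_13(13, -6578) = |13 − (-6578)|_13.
d_13(13, -6578) = 1/2197

Step 1 — x − y = 13 − (-6578) = 6591. Step 2 — v_13(6591) = 3 (factor: 6591 = (13^3 · 3); the sign does not affect v_p). Step 3 — |x − y|_13 = 13^{-3} = 1/2197.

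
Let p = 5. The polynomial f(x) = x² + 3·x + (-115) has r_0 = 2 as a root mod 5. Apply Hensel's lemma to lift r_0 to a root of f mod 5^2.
r_1 = 17 (mod 25)

Hensel: r_{i+1} = r_i − f(r_i)·(f′(r_i))^{-1} mod 5^{i+2}, f′(x) = 2x + 3. Iterate:
  r_0 = 2 (mod 5)
  r_1 = 17 (mod 25)
Final: r = 17 satisfies f(r) ≡ 0 mod 5^2.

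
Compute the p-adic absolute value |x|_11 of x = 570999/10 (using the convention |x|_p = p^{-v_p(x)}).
|570999/10|_11 = 1/14641

Step 1 — compute v_11(x) by factoring powers of 11 out of the numerator and denominator: v_11(570999/10) = 4. Step 2 — apply |x|_p = p^{-v_p(x)} = 11^{-4} = 1/14641.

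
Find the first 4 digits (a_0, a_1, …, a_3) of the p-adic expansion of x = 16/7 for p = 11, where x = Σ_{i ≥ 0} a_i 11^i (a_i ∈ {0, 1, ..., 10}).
(a_0, …, a_3) = (7, 9, 7, 4)

v_11(16/7) = 0 (numerator and denominator both coprime to 11), so x ∈ ℤ_11^×. Compute digits iteratively via a_i = x_i mod 11, x_{i+1} = (x_i − a_i)/11, with x_0 = x:
  x_0 = 16/7;  a_0 = 7;  x_1 = (x_0 − 7)/11 = -3/7
  x_1 = -3/7;  a_1 = 9;  x_2 = (x_1 − 9)/11 = -6/7
  x_2 = -6/7;  a_2 = 7;  x_3 = (x_2 − 7)/11 = -5/7
  x_3 = -5/7;  a_3 = 4;  x_4 = (x_3 − 4)/11 = -3/7
Digits: (7, 9, 7, 4).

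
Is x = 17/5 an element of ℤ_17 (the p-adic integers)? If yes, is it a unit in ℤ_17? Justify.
x ∈ ℤ_17 but not a unit; v_17(x) = 1 > 0

ℤ_17 = {x ∈ ℚ_17 : v_17(x) ≥ 0} and ℤ_17^× = {x ∈ ℤ_17 : v_17(x) = 0}. Here v_17(17/5) = v_17(num) − v_17(den) = 1; compare against these criteria.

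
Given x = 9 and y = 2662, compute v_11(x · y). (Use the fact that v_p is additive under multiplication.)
v_11(23958) = 3

v_p(x) = 0 (factor: 9 = 11^0 · 9); v_p(y) = 3 (factor: 2662 = 11^3 · 2). Additivity: v_p(xy) = v_p(x) + v_p(y) = 0 + 3 = 3. (Direct check: xy = 23958 = 11^3 · (18).)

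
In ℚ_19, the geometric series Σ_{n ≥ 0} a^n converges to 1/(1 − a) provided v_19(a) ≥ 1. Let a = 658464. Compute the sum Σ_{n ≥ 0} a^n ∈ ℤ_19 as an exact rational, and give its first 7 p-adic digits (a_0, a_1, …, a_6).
Σ a^n = 1/(1 − a) = -1/658463;  first 7 digits = (1, 0, 0, 1, 5, 0, 1)

v_19(a) = 3 ≥ 1, so the series converges in ℤ_19 to 1/(1 − a) = 1/(1 − 658464) = -1/658463. Expand this rational in ℤ_19: compute digits iteratively via d_i = x_i mod 19, x_{i+1} = (x_i − d_i)/19. The first 7 digits are (1, 0, 0, 1, 5, 0, 1).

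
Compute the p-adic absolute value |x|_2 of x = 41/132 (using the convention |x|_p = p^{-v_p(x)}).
|41/132|_2 = 4

Step 1 — compute v_2(x) by factoring powers of 2 out of the numerator and denominator: v_2(41/132) = -2. Step 2 — apply |x|_p = p^{-v_p(x)} = 2^{2} = 4.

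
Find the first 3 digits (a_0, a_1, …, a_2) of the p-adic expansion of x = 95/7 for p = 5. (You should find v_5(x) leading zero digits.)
(a_0, …, a_2) = (0, 2, 3)

v_5(95/7) = 1, so a_0 = ... = a_0 = 0. Factor out: x = 5^1 · u with u = 19/7 a unit in ℤ_5. Expand u iteratively via a_{v+i} = u_i mod 5, u_{i+1} = (u_i − a_{v+i})/5:
  u_0 = 19/7;  a_1 = 2;  u_1 = (u_0 − 2)/5 = 1/7
  u_1 = 1/7;  a_2 = 3;  u_2 = (u_1 − 3)/5 = -4/7
Digits: (0, 2, 3).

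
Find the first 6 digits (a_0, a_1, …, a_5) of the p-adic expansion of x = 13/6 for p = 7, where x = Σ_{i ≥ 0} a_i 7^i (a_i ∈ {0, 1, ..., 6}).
(a_0, …, a_5) = (1, 6, 5, 5, 5, 5)

v_7(13/6) = 0 (numerator and denominator both coprime to 7), so x ∈ ℤ_7^×. Compute digits iteratively via a_i = x_i mod 7, x_{i+1} = (x_i − a_i)/7, with x_0 = x:
  x_0 = 13/6;  a_0 = 1;  x_1 = (x_0 − 1)/7 = 1/6
  x_1 = 1/6;  a_1 = 6;  x_2 = (x_1 − 6)/7 = -5/6
  x_2 = -5/6;  a_2 = 5;  x_3 = (x_2 − 5)/7 = -5/6
  x_3 = -5/6;  a_3 = 5;  x_4 = (x_3 − 5)/7 = -5/6
  x_4 = -5/6;  a_4 = 5;  x_5 = (x_4 − 5)/7 = -5/6
  x_5 = -5/6;  a_5 = 5;  x_6 = (x_5 − 5)/7 = -5/6
Digits: (1, 6, 5, 5, 5, 5).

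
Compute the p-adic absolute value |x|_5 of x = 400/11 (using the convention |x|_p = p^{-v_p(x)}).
|400/11|_5 = 1/25

Step 1 — compute v_5(x) by factoring powers of 5 out of the numerator and denominator: v_5(400/11) = 2. Step 2 — apply |x|_p = p^{-v_p(x)} = 5^{-2} = 1/25.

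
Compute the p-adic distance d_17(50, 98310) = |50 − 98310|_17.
d_17(50, 98310) = 1/4913

Step 1 — x − y = 50 − 98310 = -98260. Step 2 — v_17(-98260) = 3 (factor: -98260 = −(17^3 · 20); the sign does not affect v_p). Step 3 — |x − y|_17 = 17^{-3} = 1/4913.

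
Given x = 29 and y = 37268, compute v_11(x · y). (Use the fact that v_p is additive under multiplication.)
v_11(1080772) = 3

v_p(x) = 0 (factor: 29 = 11^0 · 29); v_p(y) = 3 (factor: 37268 = 11^3 · 28). Additivity: v_p(xy) = v_p(x) + v_p(y) = 0 + 3 = 3. (Direct check: xy = 1080772 = 11^3 · (812).)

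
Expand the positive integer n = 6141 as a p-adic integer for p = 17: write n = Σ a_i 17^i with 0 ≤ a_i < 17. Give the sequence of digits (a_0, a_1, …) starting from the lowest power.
(a_0, a_1, …) = (4, 4, 4, 1)

Repeated division by 17 gives the digits low-to-high: 6141 = 4 + 4·17^1 + 4·17^2 + 1·17^3. Digit sequence: (4, 4, 4, 1).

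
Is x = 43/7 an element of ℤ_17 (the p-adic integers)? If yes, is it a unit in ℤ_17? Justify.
x ∈ ℤ_17^× (unit); v_17(x) = 0

ℤ_17 = {x ∈ ℚ_17 : v_17(x) ≥ 0} and ℤ_17^× = {x ∈ ℤ_17 : v_17(x) = 0}. Here v_17(43/7) = v_17(num) − v_17(den) = 0; compare against these criteria.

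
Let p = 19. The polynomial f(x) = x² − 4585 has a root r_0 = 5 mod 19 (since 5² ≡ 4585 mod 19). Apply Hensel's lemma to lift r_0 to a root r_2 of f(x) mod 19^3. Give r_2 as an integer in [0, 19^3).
r_2 = 2988 (mod 6859)

Hensel's recurrence: r_{i+1} = r_i − f(r_i)·(f′(r_i))^{-1} mod 19^{i+2}, with f′(x) = 2x. Iterate:
  r_0 = 5 (mod 19)
  r_1 = 100 (mod 361)
  r_2 = 2988 (mod 6859)
Final: r_2 = 2988, and one checks f(r_2) ≡ 0 mod 19^3.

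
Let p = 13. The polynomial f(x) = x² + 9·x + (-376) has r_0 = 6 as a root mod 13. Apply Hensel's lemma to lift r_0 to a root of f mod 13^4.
r_3 = 13435 (mod 28561)

Hensel: r_{i+1} = r_i − f(r_i)·(f′(r_i))^{-1} mod 13^{i+2}, f′(x) = 2x + 9. Iterate:
  r_0 = 6 (mod 13)
  r_1 = 84 (mod 169)
  r_2 = 253 (mod 2197)
  r_3 = 13435 (mod 28561)
Final: r = 13435 satisfies f(r) ≡ 0 mod 13^4.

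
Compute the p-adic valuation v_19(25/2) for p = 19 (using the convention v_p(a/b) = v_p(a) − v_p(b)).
v_19(25/2) = 0

Factor powers of 19 from the numerator and denominator of the reduced fraction: 25 = 19^0 · 25 and 2 = 19^0 · 2. Apply v_p(a/b) = v_p(a) − v_p(b): v_19(25/2) = 0 − 0 = 0.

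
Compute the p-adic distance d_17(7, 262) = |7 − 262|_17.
d_17(7, 262) = 1/17

Step 1 — x − y = 7 − 262 = -255. Step 2 — v_17(-255) = 1 (factor: -255 = −(17^1 · 15); the sign does not affect v_p). Step 3 — |x − y|_17 = 17^{-1} = 1/17.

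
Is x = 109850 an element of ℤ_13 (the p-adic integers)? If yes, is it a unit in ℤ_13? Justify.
x ∈ ℤ_13 but not a unit; v_13(x) = 3 > 0

ℤ_13 = {x ∈ ℚ_13 : v_13(x) ≥ 0} and ℤ_13^× = {x ∈ ℤ_13 : v_13(x) = 0}. Here v_13(109850) = v_13(num) − v_13(den) = 3; compare against these criteria.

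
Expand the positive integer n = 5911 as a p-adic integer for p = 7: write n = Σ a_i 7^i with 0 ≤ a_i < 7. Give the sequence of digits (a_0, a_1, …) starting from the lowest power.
(a_0, a_1, …) = (3, 4, 1, 3, 2)

Repeated division by 7 gives the digits low-to-high: 5911 = 3 + 4·7^1 + 1·7^2 + 3·7^3 + 2·7^4. Digit sequence: (3, 4, 1, 3, 2).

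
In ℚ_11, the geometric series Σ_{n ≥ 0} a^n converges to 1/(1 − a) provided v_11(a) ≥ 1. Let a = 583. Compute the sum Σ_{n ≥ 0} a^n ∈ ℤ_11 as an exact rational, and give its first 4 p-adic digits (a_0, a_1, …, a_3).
Σ a^n = 1/(1 − a) = -1/582;  first 4 digits = (1, 9, 8, 5)

v_11(a) = 1 ≥ 1, so the series converges in ℤ_11 to 1/(1 − a) = 1/(1 − 583) = -1/582. Expand this rational in ℤ_11: compute digits iteratively via d_i = x_i mod 11, x_{i+1} = (x_i − d_i)/11. The first 4 digits are (1, 9, 8, 5).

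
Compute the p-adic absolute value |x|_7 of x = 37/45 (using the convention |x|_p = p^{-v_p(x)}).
|37/45|_7 = 1

Step 1 — compute v_7(x) by factoring powers of 7 out of the numerator and denominator: v_7(37/45) = 0. Step 2 — apply |x|_p = p^{-v_p(x)} = 7^{0} = 1.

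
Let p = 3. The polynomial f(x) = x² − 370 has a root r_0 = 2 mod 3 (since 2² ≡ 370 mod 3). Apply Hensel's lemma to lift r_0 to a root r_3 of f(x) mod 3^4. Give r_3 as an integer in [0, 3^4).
r_3 = 17 (mod 81)

Hensel's recurrence: r_{i+1} = r_i − f(r_i)·(f′(r_i))^{-1} mod 3^{i+2}, with f′(x) = 2x. Iterate:
  r_0 = 2 (mod 3)
  r_1 = 8 (mod 9)
  r_2 = 17 (mod 27)
  r_3 = 17 (mod 81)
Final: r_3 = 17, and one checks f(r_3) ≡ 0 mod 3^4.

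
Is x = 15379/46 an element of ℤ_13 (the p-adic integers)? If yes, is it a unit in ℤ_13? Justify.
x ∈ ℤ_13 but not a unit; v_13(x) = 3 > 0

ℤ_13 = {x ∈ ℚ_13 : v_13(x) ≥ 0} and ℤ_13^× = {x ∈ ℤ_13 : v_13(x) = 0}. Here v_13(15379/46) = v_13(num) − v_13(den) = 3; compare against these criteria.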